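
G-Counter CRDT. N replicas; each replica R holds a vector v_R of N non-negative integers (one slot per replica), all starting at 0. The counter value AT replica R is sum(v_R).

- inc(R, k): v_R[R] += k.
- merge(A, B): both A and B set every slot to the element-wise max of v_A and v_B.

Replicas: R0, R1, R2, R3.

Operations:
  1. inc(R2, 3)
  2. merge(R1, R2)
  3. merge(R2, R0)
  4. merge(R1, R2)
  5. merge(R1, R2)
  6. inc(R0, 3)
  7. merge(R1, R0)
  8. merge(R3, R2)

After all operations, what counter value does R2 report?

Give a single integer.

Op 1: inc R2 by 3 -> R2=(0,0,3,0) value=3
Op 2: merge R1<->R2 -> R1=(0,0,3,0) R2=(0,0,3,0)
Op 3: merge R2<->R0 -> R2=(0,0,3,0) R0=(0,0,3,0)
Op 4: merge R1<->R2 -> R1=(0,0,3,0) R2=(0,0,3,0)
Op 5: merge R1<->R2 -> R1=(0,0,3,0) R2=(0,0,3,0)
Op 6: inc R0 by 3 -> R0=(3,0,3,0) value=6
Op 7: merge R1<->R0 -> R1=(3,0,3,0) R0=(3,0,3,0)
Op 8: merge R3<->R2 -> R3=(0,0,3,0) R2=(0,0,3,0)

Answer: 3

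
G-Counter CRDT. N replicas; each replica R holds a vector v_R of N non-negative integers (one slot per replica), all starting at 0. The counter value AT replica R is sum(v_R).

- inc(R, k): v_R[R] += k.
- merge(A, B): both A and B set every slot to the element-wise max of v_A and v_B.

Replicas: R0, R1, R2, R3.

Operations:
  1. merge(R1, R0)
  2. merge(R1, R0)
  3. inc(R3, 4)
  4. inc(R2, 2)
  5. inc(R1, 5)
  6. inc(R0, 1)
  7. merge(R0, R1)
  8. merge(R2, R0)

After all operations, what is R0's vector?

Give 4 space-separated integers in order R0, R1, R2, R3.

Answer: 1 5 2 0

Derivation:
Op 1: merge R1<->R0 -> R1=(0,0,0,0) R0=(0,0,0,0)
Op 2: merge R1<->R0 -> R1=(0,0,0,0) R0=(0,0,0,0)
Op 3: inc R3 by 4 -> R3=(0,0,0,4) value=4
Op 4: inc R2 by 2 -> R2=(0,0,2,0) value=2
Op 5: inc R1 by 5 -> R1=(0,5,0,0) value=5
Op 6: inc R0 by 1 -> R0=(1,0,0,0) value=1
Op 7: merge R0<->R1 -> R0=(1,5,0,0) R1=(1,5,0,0)
Op 8: merge R2<->R0 -> R2=(1,5,2,0) R0=(1,5,2,0)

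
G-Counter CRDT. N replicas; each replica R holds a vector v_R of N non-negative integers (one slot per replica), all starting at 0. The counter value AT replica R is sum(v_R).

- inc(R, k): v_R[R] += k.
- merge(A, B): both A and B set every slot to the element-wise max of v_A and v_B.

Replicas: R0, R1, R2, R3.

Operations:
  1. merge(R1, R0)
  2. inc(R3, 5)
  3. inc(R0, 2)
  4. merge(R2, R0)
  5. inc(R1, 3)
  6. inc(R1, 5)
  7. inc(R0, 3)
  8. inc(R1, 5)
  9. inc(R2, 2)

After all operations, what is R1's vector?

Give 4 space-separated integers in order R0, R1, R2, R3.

Answer: 0 13 0 0

Derivation:
Op 1: merge R1<->R0 -> R1=(0,0,0,0) R0=(0,0,0,0)
Op 2: inc R3 by 5 -> R3=(0,0,0,5) value=5
Op 3: inc R0 by 2 -> R0=(2,0,0,0) value=2
Op 4: merge R2<->R0 -> R2=(2,0,0,0) R0=(2,0,0,0)
Op 5: inc R1 by 3 -> R1=(0,3,0,0) value=3
Op 6: inc R1 by 5 -> R1=(0,8,0,0) value=8
Op 7: inc R0 by 3 -> R0=(5,0,0,0) value=5
Op 8: inc R1 by 5 -> R1=(0,13,0,0) value=13
Op 9: inc R2 by 2 -> R2=(2,0,2,0) value=4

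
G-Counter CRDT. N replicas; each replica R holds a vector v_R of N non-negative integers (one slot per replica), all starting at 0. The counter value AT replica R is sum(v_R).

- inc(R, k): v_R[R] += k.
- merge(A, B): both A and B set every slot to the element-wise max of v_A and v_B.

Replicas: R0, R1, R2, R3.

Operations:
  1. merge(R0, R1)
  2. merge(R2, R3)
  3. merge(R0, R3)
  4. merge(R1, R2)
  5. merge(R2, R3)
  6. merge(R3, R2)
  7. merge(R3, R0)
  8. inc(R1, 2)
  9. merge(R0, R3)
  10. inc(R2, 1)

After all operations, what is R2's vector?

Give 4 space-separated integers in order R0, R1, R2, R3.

Op 1: merge R0<->R1 -> R0=(0,0,0,0) R1=(0,0,0,0)
Op 2: merge R2<->R3 -> R2=(0,0,0,0) R3=(0,0,0,0)
Op 3: merge R0<->R3 -> R0=(0,0,0,0) R3=(0,0,0,0)
Op 4: merge R1<->R2 -> R1=(0,0,0,0) R2=(0,0,0,0)
Op 5: merge R2<->R3 -> R2=(0,0,0,0) R3=(0,0,0,0)
Op 6: merge R3<->R2 -> R3=(0,0,0,0) R2=(0,0,0,0)
Op 7: merge R3<->R0 -> R3=(0,0,0,0) R0=(0,0,0,0)
Op 8: inc R1 by 2 -> R1=(0,2,0,0) value=2
Op 9: merge R0<->R3 -> R0=(0,0,0,0) R3=(0,0,0,0)
Op 10: inc R2 by 1 -> R2=(0,0,1,0) value=1

Answer: 0 0 1 0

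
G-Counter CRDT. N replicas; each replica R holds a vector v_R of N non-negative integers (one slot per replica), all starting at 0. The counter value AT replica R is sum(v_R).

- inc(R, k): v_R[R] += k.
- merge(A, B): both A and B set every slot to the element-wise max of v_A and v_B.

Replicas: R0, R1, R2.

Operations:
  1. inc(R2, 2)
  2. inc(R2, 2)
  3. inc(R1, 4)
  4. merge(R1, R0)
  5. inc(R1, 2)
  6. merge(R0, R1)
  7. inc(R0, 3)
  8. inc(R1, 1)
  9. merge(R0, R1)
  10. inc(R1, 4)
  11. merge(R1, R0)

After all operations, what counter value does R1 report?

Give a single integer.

Answer: 14

Derivation:
Op 1: inc R2 by 2 -> R2=(0,0,2) value=2
Op 2: inc R2 by 2 -> R2=(0,0,4) value=4
Op 3: inc R1 by 4 -> R1=(0,4,0) value=4
Op 4: merge R1<->R0 -> R1=(0,4,0) R0=(0,4,0)
Op 5: inc R1 by 2 -> R1=(0,6,0) value=6
Op 6: merge R0<->R1 -> R0=(0,6,0) R1=(0,6,0)
Op 7: inc R0 by 3 -> R0=(3,6,0) value=9
Op 8: inc R1 by 1 -> R1=(0,7,0) value=7
Op 9: merge R0<->R1 -> R0=(3,7,0) R1=(3,7,0)
Op 10: inc R1 by 4 -> R1=(3,11,0) value=14
Op 11: merge R1<->R0 -> R1=(3,11,0) R0=(3,11,0)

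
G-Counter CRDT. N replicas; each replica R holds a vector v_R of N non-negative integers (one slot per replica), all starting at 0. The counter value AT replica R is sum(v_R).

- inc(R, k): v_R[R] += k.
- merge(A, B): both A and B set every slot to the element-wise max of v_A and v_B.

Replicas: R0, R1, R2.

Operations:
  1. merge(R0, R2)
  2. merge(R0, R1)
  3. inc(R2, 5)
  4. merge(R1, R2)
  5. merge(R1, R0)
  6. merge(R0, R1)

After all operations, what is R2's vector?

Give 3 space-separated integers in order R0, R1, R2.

Answer: 0 0 5

Derivation:
Op 1: merge R0<->R2 -> R0=(0,0,0) R2=(0,0,0)
Op 2: merge R0<->R1 -> R0=(0,0,0) R1=(0,0,0)
Op 3: inc R2 by 5 -> R2=(0,0,5) value=5
Op 4: merge R1<->R2 -> R1=(0,0,5) R2=(0,0,5)
Op 5: merge R1<->R0 -> R1=(0,0,5) R0=(0,0,5)
Op 6: merge R0<->R1 -> R0=(0,0,5) R1=(0,0,5)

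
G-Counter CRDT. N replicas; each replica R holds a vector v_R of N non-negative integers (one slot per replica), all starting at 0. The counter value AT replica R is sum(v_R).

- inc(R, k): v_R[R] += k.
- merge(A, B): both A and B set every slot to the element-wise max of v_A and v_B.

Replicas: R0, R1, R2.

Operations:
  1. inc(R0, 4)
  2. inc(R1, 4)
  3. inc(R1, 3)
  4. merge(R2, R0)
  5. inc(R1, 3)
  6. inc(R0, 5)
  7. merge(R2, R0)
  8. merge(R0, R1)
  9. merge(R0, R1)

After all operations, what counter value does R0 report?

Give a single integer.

Op 1: inc R0 by 4 -> R0=(4,0,0) value=4
Op 2: inc R1 by 4 -> R1=(0,4,0) value=4
Op 3: inc R1 by 3 -> R1=(0,7,0) value=7
Op 4: merge R2<->R0 -> R2=(4,0,0) R0=(4,0,0)
Op 5: inc R1 by 3 -> R1=(0,10,0) value=10
Op 6: inc R0 by 5 -> R0=(9,0,0) value=9
Op 7: merge R2<->R0 -> R2=(9,0,0) R0=(9,0,0)
Op 8: merge R0<->R1 -> R0=(9,10,0) R1=(9,10,0)
Op 9: merge R0<->R1 -> R0=(9,10,0) R1=(9,10,0)

Answer: 19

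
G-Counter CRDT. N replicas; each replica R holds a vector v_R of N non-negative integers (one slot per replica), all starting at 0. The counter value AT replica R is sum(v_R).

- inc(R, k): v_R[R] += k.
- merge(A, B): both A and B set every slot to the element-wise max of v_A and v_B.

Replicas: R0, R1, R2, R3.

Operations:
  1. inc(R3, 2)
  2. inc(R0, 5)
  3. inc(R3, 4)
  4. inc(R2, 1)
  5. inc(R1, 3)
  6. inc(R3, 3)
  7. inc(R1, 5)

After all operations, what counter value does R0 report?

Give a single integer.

Op 1: inc R3 by 2 -> R3=(0,0,0,2) value=2
Op 2: inc R0 by 5 -> R0=(5,0,0,0) value=5
Op 3: inc R3 by 4 -> R3=(0,0,0,6) value=6
Op 4: inc R2 by 1 -> R2=(0,0,1,0) value=1
Op 5: inc R1 by 3 -> R1=(0,3,0,0) value=3
Op 6: inc R3 by 3 -> R3=(0,0,0,9) value=9
Op 7: inc R1 by 5 -> R1=(0,8,0,0) value=8

Answer: 5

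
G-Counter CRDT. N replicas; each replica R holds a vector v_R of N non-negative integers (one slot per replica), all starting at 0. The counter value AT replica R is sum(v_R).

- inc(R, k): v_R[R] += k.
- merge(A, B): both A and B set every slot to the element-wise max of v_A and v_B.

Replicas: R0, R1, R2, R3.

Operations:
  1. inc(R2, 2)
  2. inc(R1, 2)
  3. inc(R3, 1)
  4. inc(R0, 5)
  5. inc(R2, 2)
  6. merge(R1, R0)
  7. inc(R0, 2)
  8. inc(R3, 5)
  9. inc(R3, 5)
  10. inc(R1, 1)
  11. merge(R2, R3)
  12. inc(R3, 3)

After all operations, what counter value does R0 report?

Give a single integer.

Answer: 9

Derivation:
Op 1: inc R2 by 2 -> R2=(0,0,2,0) value=2
Op 2: inc R1 by 2 -> R1=(0,2,0,0) value=2
Op 3: inc R3 by 1 -> R3=(0,0,0,1) value=1
Op 4: inc R0 by 5 -> R0=(5,0,0,0) value=5
Op 5: inc R2 by 2 -> R2=(0,0,4,0) value=4
Op 6: merge R1<->R0 -> R1=(5,2,0,0) R0=(5,2,0,0)
Op 7: inc R0 by 2 -> R0=(7,2,0,0) value=9
Op 8: inc R3 by 5 -> R3=(0,0,0,6) value=6
Op 9: inc R3 by 5 -> R3=(0,0,0,11) value=11
Op 10: inc R1 by 1 -> R1=(5,3,0,0) value=8
Op 11: merge R2<->R3 -> R2=(0,0,4,11) R3=(0,0,4,11)
Op 12: inc R3 by 3 -> R3=(0,0,4,14) value=18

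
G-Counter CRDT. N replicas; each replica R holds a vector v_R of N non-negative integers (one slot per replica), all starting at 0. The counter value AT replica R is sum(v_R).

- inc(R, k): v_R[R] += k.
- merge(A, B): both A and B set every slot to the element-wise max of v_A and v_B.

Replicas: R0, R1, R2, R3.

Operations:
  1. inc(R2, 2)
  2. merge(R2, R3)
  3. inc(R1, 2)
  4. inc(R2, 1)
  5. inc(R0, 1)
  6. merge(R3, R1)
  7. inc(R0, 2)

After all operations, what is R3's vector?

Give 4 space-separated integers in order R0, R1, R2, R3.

Answer: 0 2 2 0

Derivation:
Op 1: inc R2 by 2 -> R2=(0,0,2,0) value=2
Op 2: merge R2<->R3 -> R2=(0,0,2,0) R3=(0,0,2,0)
Op 3: inc R1 by 2 -> R1=(0,2,0,0) value=2
Op 4: inc R2 by 1 -> R2=(0,0,3,0) value=3
Op 5: inc R0 by 1 -> R0=(1,0,0,0) value=1
Op 6: merge R3<->R1 -> R3=(0,2,2,0) R1=(0,2,2,0)
Op 7: inc R0 by 2 -> R0=(3,0,0,0) value=3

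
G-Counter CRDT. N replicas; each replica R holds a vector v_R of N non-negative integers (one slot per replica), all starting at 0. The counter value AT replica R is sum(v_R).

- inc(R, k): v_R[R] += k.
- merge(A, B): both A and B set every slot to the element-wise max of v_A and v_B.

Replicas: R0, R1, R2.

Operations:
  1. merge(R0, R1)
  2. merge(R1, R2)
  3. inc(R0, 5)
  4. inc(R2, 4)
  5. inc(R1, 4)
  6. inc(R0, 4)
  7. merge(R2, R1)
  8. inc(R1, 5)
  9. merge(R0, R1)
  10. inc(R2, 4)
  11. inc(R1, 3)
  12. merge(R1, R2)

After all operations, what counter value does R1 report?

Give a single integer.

Op 1: merge R0<->R1 -> R0=(0,0,0) R1=(0,0,0)
Op 2: merge R1<->R2 -> R1=(0,0,0) R2=(0,0,0)
Op 3: inc R0 by 5 -> R0=(5,0,0) value=5
Op 4: inc R2 by 4 -> R2=(0,0,4) value=4
Op 5: inc R1 by 4 -> R1=(0,4,0) value=4
Op 6: inc R0 by 4 -> R0=(9,0,0) value=9
Op 7: merge R2<->R1 -> R2=(0,4,4) R1=(0,4,4)
Op 8: inc R1 by 5 -> R1=(0,9,4) value=13
Op 9: merge R0<->R1 -> R0=(9,9,4) R1=(9,9,4)
Op 10: inc R2 by 4 -> R2=(0,4,8) value=12
Op 11: inc R1 by 3 -> R1=(9,12,4) value=25
Op 12: merge R1<->R2 -> R1=(9,12,8) R2=(9,12,8)

Answer: 29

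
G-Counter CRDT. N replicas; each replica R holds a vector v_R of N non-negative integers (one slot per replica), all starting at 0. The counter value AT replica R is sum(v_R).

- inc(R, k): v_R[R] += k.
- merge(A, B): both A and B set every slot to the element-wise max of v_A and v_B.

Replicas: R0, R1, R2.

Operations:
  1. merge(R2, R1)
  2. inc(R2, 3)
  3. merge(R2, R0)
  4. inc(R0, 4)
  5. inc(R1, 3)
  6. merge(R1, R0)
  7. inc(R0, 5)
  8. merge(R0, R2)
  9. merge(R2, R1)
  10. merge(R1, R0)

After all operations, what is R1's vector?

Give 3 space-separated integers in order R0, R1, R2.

Op 1: merge R2<->R1 -> R2=(0,0,0) R1=(0,0,0)
Op 2: inc R2 by 3 -> R2=(0,0,3) value=3
Op 3: merge R2<->R0 -> R2=(0,0,3) R0=(0,0,3)
Op 4: inc R0 by 4 -> R0=(4,0,3) value=7
Op 5: inc R1 by 3 -> R1=(0,3,0) value=3
Op 6: merge R1<->R0 -> R1=(4,3,3) R0=(4,3,3)
Op 7: inc R0 by 5 -> R0=(9,3,3) value=15
Op 8: merge R0<->R2 -> R0=(9,3,3) R2=(9,3,3)
Op 9: merge R2<->R1 -> R2=(9,3,3) R1=(9,3,3)
Op 10: merge R1<->R0 -> R1=(9,3,3) R0=(9,3,3)

Answer: 9 3 3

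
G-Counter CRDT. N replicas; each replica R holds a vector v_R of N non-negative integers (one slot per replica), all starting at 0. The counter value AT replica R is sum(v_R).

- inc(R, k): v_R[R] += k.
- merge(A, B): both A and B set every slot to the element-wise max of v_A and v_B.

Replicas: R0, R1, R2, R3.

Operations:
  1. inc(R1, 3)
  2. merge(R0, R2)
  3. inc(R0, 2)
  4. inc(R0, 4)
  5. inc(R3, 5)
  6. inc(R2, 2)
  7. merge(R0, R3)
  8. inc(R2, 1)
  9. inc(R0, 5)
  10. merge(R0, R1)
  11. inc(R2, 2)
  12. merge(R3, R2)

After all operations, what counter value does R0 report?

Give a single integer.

Answer: 19

Derivation:
Op 1: inc R1 by 3 -> R1=(0,3,0,0) value=3
Op 2: merge R0<->R2 -> R0=(0,0,0,0) R2=(0,0,0,0)
Op 3: inc R0 by 2 -> R0=(2,0,0,0) value=2
Op 4: inc R0 by 4 -> R0=(6,0,0,0) value=6
Op 5: inc R3 by 5 -> R3=(0,0,0,5) value=5
Op 6: inc R2 by 2 -> R2=(0,0,2,0) value=2
Op 7: merge R0<->R3 -> R0=(6,0,0,5) R3=(6,0,0,5)
Op 8: inc R2 by 1 -> R2=(0,0,3,0) value=3
Op 9: inc R0 by 5 -> R0=(11,0,0,5) value=16
Op 10: merge R0<->R1 -> R0=(11,3,0,5) R1=(11,3,0,5)
Op 11: inc R2 by 2 -> R2=(0,0,5,0) value=5
Op 12: merge R3<->R2 -> R3=(6,0,5,5) R2=(6,0,5,5)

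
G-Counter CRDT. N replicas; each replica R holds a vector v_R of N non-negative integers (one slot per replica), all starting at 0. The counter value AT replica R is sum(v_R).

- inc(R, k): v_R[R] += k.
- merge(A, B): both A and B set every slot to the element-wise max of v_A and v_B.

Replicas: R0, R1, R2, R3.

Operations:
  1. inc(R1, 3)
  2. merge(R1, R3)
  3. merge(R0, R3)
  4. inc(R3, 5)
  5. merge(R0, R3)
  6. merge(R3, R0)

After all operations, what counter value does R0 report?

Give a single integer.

Op 1: inc R1 by 3 -> R1=(0,3,0,0) value=3
Op 2: merge R1<->R3 -> R1=(0,3,0,0) R3=(0,3,0,0)
Op 3: merge R0<->R3 -> R0=(0,3,0,0) R3=(0,3,0,0)
Op 4: inc R3 by 5 -> R3=(0,3,0,5) value=8
Op 5: merge R0<->R3 -> R0=(0,3,0,5) R3=(0,3,0,5)
Op 6: merge R3<->R0 -> R3=(0,3,0,5) R0=(0,3,0,5)

Answer: 8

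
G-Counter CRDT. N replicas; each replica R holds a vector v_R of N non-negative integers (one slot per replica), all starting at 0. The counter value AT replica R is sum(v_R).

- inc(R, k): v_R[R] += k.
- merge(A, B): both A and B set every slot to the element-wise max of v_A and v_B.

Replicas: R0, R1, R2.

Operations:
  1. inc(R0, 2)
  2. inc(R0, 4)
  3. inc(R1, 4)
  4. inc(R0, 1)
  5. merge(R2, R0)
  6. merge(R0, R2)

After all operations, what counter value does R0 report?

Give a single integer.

Answer: 7

Derivation:
Op 1: inc R0 by 2 -> R0=(2,0,0) value=2
Op 2: inc R0 by 4 -> R0=(6,0,0) value=6
Op 3: inc R1 by 4 -> R1=(0,4,0) value=4
Op 4: inc R0 by 1 -> R0=(7,0,0) value=7
Op 5: merge R2<->R0 -> R2=(7,0,0) R0=(7,0,0)
Op 6: merge R0<->R2 -> R0=(7,0,0) R2=(7,0,0)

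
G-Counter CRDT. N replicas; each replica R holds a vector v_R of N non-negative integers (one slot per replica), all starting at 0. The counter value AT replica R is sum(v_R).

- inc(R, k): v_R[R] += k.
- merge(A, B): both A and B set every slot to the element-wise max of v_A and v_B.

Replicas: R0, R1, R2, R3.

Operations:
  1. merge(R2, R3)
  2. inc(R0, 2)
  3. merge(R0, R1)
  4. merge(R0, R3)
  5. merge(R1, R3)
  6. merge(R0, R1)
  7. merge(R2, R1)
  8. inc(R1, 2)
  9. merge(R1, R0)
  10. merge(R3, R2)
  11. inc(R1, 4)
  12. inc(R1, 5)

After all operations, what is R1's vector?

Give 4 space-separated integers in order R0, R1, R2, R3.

Answer: 2 11 0 0

Derivation:
Op 1: merge R2<->R3 -> R2=(0,0,0,0) R3=(0,0,0,0)
Op 2: inc R0 by 2 -> R0=(2,0,0,0) value=2
Op 3: merge R0<->R1 -> R0=(2,0,0,0) R1=(2,0,0,0)
Op 4: merge R0<->R3 -> R0=(2,0,0,0) R3=(2,0,0,0)
Op 5: merge R1<->R3 -> R1=(2,0,0,0) R3=(2,0,0,0)
Op 6: merge R0<->R1 -> R0=(2,0,0,0) R1=(2,0,0,0)
Op 7: merge R2<->R1 -> R2=(2,0,0,0) R1=(2,0,0,0)
Op 8: inc R1 by 2 -> R1=(2,2,0,0) value=4
Op 9: merge R1<->R0 -> R1=(2,2,0,0) R0=(2,2,0,0)
Op 10: merge R3<->R2 -> R3=(2,0,0,0) R2=(2,0,0,0)
Op 11: inc R1 by 4 -> R1=(2,6,0,0) value=8
Op 12: inc R1 by 5 -> R1=(2,11,0,0) value=13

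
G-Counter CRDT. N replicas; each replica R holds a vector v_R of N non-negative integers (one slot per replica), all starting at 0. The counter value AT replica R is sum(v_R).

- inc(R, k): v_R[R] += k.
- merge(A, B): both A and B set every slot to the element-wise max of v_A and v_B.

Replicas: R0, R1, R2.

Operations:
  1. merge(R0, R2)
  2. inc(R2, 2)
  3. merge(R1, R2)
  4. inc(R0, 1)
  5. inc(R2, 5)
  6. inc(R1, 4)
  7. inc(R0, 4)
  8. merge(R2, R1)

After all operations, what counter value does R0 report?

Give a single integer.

Answer: 5

Derivation:
Op 1: merge R0<->R2 -> R0=(0,0,0) R2=(0,0,0)
Op 2: inc R2 by 2 -> R2=(0,0,2) value=2
Op 3: merge R1<->R2 -> R1=(0,0,2) R2=(0,0,2)
Op 4: inc R0 by 1 -> R0=(1,0,0) value=1
Op 5: inc R2 by 5 -> R2=(0,0,7) value=7
Op 6: inc R1 by 4 -> R1=(0,4,2) value=6
Op 7: inc R0 by 4 -> R0=(5,0,0) value=5
Op 8: merge R2<->R1 -> R2=(0,4,7) R1=(0,4,7)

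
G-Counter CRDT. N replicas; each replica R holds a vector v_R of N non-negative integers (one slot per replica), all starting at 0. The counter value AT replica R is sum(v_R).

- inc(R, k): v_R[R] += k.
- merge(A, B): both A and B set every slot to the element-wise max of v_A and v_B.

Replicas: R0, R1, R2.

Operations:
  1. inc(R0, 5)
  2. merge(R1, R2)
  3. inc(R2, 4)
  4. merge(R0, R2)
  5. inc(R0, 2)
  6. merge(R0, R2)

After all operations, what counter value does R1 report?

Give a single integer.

Answer: 0

Derivation:
Op 1: inc R0 by 5 -> R0=(5,0,0) value=5
Op 2: merge R1<->R2 -> R1=(0,0,0) R2=(0,0,0)
Op 3: inc R2 by 4 -> R2=(0,0,4) value=4
Op 4: merge R0<->R2 -> R0=(5,0,4) R2=(5,0,4)
Op 5: inc R0 by 2 -> R0=(7,0,4) value=11
Op 6: merge R0<->R2 -> R0=(7,0,4) R2=(7,0,4)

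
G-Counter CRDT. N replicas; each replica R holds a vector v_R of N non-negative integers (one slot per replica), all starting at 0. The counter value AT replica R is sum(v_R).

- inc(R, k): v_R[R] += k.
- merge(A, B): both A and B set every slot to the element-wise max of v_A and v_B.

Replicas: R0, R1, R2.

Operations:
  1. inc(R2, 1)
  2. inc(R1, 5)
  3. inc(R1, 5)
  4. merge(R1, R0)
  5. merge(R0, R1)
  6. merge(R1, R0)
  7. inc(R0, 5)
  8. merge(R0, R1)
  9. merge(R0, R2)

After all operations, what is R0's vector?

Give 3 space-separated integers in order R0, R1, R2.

Answer: 5 10 1

Derivation:
Op 1: inc R2 by 1 -> R2=(0,0,1) value=1
Op 2: inc R1 by 5 -> R1=(0,5,0) value=5
Op 3: inc R1 by 5 -> R1=(0,10,0) value=10
Op 4: merge R1<->R0 -> R1=(0,10,0) R0=(0,10,0)
Op 5: merge R0<->R1 -> R0=(0,10,0) R1=(0,10,0)
Op 6: merge R1<->R0 -> R1=(0,10,0) R0=(0,10,0)
Op 7: inc R0 by 5 -> R0=(5,10,0) value=15
Op 8: merge R0<->R1 -> R0=(5,10,0) R1=(5,10,0)
Op 9: merge R0<->R2 -> R0=(5,10,1) R2=(5,10,1)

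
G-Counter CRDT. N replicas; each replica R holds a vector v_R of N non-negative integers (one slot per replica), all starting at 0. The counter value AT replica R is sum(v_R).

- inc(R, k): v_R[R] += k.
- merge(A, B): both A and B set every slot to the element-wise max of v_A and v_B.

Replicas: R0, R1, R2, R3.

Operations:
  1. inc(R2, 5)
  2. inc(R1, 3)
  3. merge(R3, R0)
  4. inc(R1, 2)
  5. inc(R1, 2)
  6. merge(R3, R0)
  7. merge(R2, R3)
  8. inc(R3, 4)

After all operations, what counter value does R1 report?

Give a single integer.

Op 1: inc R2 by 5 -> R2=(0,0,5,0) value=5
Op 2: inc R1 by 3 -> R1=(0,3,0,0) value=3
Op 3: merge R3<->R0 -> R3=(0,0,0,0) R0=(0,0,0,0)
Op 4: inc R1 by 2 -> R1=(0,5,0,0) value=5
Op 5: inc R1 by 2 -> R1=(0,7,0,0) value=7
Op 6: merge R3<->R0 -> R3=(0,0,0,0) R0=(0,0,0,0)
Op 7: merge R2<->R3 -> R2=(0,0,5,0) R3=(0,0,5,0)
Op 8: inc R3 by 4 -> R3=(0,0,5,4) value=9

Answer: 7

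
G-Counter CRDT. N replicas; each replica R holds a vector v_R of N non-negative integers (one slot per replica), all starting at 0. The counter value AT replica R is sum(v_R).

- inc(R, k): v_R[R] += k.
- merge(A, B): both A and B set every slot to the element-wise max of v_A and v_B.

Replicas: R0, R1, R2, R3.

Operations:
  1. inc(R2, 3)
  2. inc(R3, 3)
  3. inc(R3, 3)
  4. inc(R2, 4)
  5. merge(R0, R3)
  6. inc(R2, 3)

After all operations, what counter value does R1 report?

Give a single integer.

Answer: 0

Derivation:
Op 1: inc R2 by 3 -> R2=(0,0,3,0) value=3
Op 2: inc R3 by 3 -> R3=(0,0,0,3) value=3
Op 3: inc R3 by 3 -> R3=(0,0,0,6) value=6
Op 4: inc R2 by 4 -> R2=(0,0,7,0) value=7
Op 5: merge R0<->R3 -> R0=(0,0,0,6) R3=(0,0,0,6)
Op 6: inc R2 by 3 -> R2=(0,0,10,0) value=10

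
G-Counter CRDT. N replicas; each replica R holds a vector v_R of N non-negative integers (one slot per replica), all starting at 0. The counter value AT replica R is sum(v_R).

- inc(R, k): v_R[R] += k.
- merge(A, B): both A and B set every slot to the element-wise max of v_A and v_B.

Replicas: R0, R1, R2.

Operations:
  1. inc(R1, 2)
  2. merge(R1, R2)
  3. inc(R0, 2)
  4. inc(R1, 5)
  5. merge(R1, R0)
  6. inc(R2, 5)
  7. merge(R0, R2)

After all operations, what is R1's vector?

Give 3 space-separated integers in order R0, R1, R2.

Op 1: inc R1 by 2 -> R1=(0,2,0) value=2
Op 2: merge R1<->R2 -> R1=(0,2,0) R2=(0,2,0)
Op 3: inc R0 by 2 -> R0=(2,0,0) value=2
Op 4: inc R1 by 5 -> R1=(0,7,0) value=7
Op 5: merge R1<->R0 -> R1=(2,7,0) R0=(2,7,0)
Op 6: inc R2 by 5 -> R2=(0,2,5) value=7
Op 7: merge R0<->R2 -> R0=(2,7,5) R2=(2,7,5)

Answer: 2 7 0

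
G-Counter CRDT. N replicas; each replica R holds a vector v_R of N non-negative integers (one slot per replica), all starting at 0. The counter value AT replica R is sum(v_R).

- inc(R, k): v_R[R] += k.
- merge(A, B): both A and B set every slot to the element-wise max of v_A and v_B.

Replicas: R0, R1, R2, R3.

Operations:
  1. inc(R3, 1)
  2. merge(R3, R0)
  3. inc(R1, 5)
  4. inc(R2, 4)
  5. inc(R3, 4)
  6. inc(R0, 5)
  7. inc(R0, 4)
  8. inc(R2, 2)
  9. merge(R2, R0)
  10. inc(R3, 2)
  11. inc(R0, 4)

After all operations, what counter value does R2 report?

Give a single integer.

Answer: 16

Derivation:
Op 1: inc R3 by 1 -> R3=(0,0,0,1) value=1
Op 2: merge R3<->R0 -> R3=(0,0,0,1) R0=(0,0,0,1)
Op 3: inc R1 by 5 -> R1=(0,5,0,0) value=5
Op 4: inc R2 by 4 -> R2=(0,0,4,0) value=4
Op 5: inc R3 by 4 -> R3=(0,0,0,5) value=5
Op 6: inc R0 by 5 -> R0=(5,0,0,1) value=6
Op 7: inc R0 by 4 -> R0=(9,0,0,1) value=10
Op 8: inc R2 by 2 -> R2=(0,0,6,0) value=6
Op 9: merge R2<->R0 -> R2=(9,0,6,1) R0=(9,0,6,1)
Op 10: inc R3 by 2 -> R3=(0,0,0,7) value=7
Op 11: inc R0 by 4 -> R0=(13,0,6,1) value=20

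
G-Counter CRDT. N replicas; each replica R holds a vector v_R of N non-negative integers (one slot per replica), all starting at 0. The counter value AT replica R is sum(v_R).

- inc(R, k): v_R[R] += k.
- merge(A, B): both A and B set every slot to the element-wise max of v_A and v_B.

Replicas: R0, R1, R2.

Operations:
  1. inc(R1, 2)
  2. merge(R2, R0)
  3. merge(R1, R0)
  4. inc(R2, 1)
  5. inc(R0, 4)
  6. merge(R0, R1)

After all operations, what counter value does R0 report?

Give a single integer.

Op 1: inc R1 by 2 -> R1=(0,2,0) value=2
Op 2: merge R2<->R0 -> R2=(0,0,0) R0=(0,0,0)
Op 3: merge R1<->R0 -> R1=(0,2,0) R0=(0,2,0)
Op 4: inc R2 by 1 -> R2=(0,0,1) value=1
Op 5: inc R0 by 4 -> R0=(4,2,0) value=6
Op 6: merge R0<->R1 -> R0=(4,2,0) R1=(4,2,0)

Answer: 6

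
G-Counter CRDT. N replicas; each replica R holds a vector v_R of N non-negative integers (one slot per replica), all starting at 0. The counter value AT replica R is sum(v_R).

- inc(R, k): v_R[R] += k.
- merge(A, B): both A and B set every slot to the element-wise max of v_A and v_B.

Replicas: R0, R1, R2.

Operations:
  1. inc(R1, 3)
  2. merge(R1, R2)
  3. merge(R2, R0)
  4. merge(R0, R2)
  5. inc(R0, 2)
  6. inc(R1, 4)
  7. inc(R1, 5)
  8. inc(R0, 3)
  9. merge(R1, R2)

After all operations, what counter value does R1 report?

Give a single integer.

Op 1: inc R1 by 3 -> R1=(0,3,0) value=3
Op 2: merge R1<->R2 -> R1=(0,3,0) R2=(0,3,0)
Op 3: merge R2<->R0 -> R2=(0,3,0) R0=(0,3,0)
Op 4: merge R0<->R2 -> R0=(0,3,0) R2=(0,3,0)
Op 5: inc R0 by 2 -> R0=(2,3,0) value=5
Op 6: inc R1 by 4 -> R1=(0,7,0) value=7
Op 7: inc R1 by 5 -> R1=(0,12,0) value=12
Op 8: inc R0 by 3 -> R0=(5,3,0) value=8
Op 9: merge R1<->R2 -> R1=(0,12,0) R2=(0,12,0)

Answer: 12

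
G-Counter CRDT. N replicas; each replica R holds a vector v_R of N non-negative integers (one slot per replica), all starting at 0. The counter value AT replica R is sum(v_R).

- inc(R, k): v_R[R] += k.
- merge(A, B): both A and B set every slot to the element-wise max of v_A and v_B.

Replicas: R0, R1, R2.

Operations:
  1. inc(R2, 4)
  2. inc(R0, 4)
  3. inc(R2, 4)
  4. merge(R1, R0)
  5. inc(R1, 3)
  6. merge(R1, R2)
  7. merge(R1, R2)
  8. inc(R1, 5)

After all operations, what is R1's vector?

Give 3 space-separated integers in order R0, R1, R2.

Op 1: inc R2 by 4 -> R2=(0,0,4) value=4
Op 2: inc R0 by 4 -> R0=(4,0,0) value=4
Op 3: inc R2 by 4 -> R2=(0,0,8) value=8
Op 4: merge R1<->R0 -> R1=(4,0,0) R0=(4,0,0)
Op 5: inc R1 by 3 -> R1=(4,3,0) value=7
Op 6: merge R1<->R2 -> R1=(4,3,8) R2=(4,3,8)
Op 7: merge R1<->R2 -> R1=(4,3,8) R2=(4,3,8)
Op 8: inc R1 by 5 -> R1=(4,8,8) value=20

Answer: 4 8 8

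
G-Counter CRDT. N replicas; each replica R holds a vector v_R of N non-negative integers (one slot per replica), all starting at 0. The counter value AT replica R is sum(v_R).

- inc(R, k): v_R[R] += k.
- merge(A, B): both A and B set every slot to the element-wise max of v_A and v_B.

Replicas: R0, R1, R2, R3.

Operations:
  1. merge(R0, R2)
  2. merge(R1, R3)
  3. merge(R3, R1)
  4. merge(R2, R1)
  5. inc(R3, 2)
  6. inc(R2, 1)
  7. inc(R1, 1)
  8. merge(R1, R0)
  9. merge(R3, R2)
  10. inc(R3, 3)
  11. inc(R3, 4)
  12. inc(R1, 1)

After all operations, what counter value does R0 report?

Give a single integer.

Answer: 1

Derivation:
Op 1: merge R0<->R2 -> R0=(0,0,0,0) R2=(0,0,0,0)
Op 2: merge R1<->R3 -> R1=(0,0,0,0) R3=(0,0,0,0)
Op 3: merge R3<->R1 -> R3=(0,0,0,0) R1=(0,0,0,0)
Op 4: merge R2<->R1 -> R2=(0,0,0,0) R1=(0,0,0,0)
Op 5: inc R3 by 2 -> R3=(0,0,0,2) value=2
Op 6: inc R2 by 1 -> R2=(0,0,1,0) value=1
Op 7: inc R1 by 1 -> R1=(0,1,0,0) value=1
Op 8: merge R1<->R0 -> R1=(0,1,0,0) R0=(0,1,0,0)
Op 9: merge R3<->R2 -> R3=(0,0,1,2) R2=(0,0,1,2)
Op 10: inc R3 by 3 -> R3=(0,0,1,5) value=6
Op 11: inc R3 by 4 -> R3=(0,0,1,9) value=10
Op 12: inc R1 by 1 -> R1=(0,2,0,0) value=2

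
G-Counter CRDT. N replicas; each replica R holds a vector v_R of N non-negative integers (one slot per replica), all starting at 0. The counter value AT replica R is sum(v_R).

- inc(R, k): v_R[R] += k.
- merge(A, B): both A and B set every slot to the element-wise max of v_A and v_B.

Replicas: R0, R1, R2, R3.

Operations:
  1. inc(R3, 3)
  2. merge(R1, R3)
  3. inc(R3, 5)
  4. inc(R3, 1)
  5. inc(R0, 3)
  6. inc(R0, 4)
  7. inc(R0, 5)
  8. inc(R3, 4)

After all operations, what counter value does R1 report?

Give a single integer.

Op 1: inc R3 by 3 -> R3=(0,0,0,3) value=3
Op 2: merge R1<->R3 -> R1=(0,0,0,3) R3=(0,0,0,3)
Op 3: inc R3 by 5 -> R3=(0,0,0,8) value=8
Op 4: inc R3 by 1 -> R3=(0,0,0,9) value=9
Op 5: inc R0 by 3 -> R0=(3,0,0,0) value=3
Op 6: inc R0 by 4 -> R0=(7,0,0,0) value=7
Op 7: inc R0 by 5 -> R0=(12,0,0,0) value=12
Op 8: inc R3 by 4 -> R3=(0,0,0,13) value=13

Answer: 3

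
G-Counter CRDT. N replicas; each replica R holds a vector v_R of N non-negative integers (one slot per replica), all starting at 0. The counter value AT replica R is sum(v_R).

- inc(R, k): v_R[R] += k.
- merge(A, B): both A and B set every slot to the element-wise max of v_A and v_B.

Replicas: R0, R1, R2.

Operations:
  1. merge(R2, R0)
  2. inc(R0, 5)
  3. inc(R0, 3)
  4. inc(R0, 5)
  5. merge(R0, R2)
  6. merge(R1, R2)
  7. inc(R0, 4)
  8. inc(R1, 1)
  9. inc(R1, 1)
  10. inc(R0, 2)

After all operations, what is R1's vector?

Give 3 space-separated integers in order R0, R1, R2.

Op 1: merge R2<->R0 -> R2=(0,0,0) R0=(0,0,0)
Op 2: inc R0 by 5 -> R0=(5,0,0) value=5
Op 3: inc R0 by 3 -> R0=(8,0,0) value=8
Op 4: inc R0 by 5 -> R0=(13,0,0) value=13
Op 5: merge R0<->R2 -> R0=(13,0,0) R2=(13,0,0)
Op 6: merge R1<->R2 -> R1=(13,0,0) R2=(13,0,0)
Op 7: inc R0 by 4 -> R0=(17,0,0) value=17
Op 8: inc R1 by 1 -> R1=(13,1,0) value=14
Op 9: inc R1 by 1 -> R1=(13,2,0) value=15
Op 10: inc R0 by 2 -> R0=(19,0,0) value=19

Answer: 13 2 0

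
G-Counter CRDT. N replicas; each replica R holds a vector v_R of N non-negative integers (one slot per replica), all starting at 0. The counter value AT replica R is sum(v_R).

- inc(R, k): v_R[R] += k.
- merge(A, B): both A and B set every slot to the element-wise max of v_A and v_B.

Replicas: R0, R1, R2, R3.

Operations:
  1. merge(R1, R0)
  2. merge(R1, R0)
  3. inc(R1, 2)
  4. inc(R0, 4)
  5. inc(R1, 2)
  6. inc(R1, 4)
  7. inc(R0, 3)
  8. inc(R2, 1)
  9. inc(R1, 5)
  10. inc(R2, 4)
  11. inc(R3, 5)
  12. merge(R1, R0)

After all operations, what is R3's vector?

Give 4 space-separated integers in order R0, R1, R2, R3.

Op 1: merge R1<->R0 -> R1=(0,0,0,0) R0=(0,0,0,0)
Op 2: merge R1<->R0 -> R1=(0,0,0,0) R0=(0,0,0,0)
Op 3: inc R1 by 2 -> R1=(0,2,0,0) value=2
Op 4: inc R0 by 4 -> R0=(4,0,0,0) value=4
Op 5: inc R1 by 2 -> R1=(0,4,0,0) value=4
Op 6: inc R1 by 4 -> R1=(0,8,0,0) value=8
Op 7: inc R0 by 3 -> R0=(7,0,0,0) value=7
Op 8: inc R2 by 1 -> R2=(0,0,1,0) value=1
Op 9: inc R1 by 5 -> R1=(0,13,0,0) value=13
Op 10: inc R2 by 4 -> R2=(0,0,5,0) value=5
Op 11: inc R3 by 5 -> R3=(0,0,0,5) value=5
Op 12: merge R1<->R0 -> R1=(7,13,0,0) R0=(7,13,0,0)

Answer: 0 0 0 5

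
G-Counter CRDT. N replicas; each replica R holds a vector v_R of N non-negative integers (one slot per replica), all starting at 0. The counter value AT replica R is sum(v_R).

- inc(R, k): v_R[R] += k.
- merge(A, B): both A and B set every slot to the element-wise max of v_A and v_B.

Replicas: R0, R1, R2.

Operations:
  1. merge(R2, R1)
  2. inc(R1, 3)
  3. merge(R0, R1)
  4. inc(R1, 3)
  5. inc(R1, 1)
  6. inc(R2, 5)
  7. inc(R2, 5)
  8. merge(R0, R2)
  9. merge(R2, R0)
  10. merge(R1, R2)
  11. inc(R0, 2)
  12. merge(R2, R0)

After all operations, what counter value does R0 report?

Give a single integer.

Answer: 19

Derivation:
Op 1: merge R2<->R1 -> R2=(0,0,0) R1=(0,0,0)
Op 2: inc R1 by 3 -> R1=(0,3,0) value=3
Op 3: merge R0<->R1 -> R0=(0,3,0) R1=(0,3,0)
Op 4: inc R1 by 3 -> R1=(0,6,0) value=6
Op 5: inc R1 by 1 -> R1=(0,7,0) value=7
Op 6: inc R2 by 5 -> R2=(0,0,5) value=5
Op 7: inc R2 by 5 -> R2=(0,0,10) value=10
Op 8: merge R0<->R2 -> R0=(0,3,10) R2=(0,3,10)
Op 9: merge R2<->R0 -> R2=(0,3,10) R0=(0,3,10)
Op 10: merge R1<->R2 -> R1=(0,7,10) R2=(0,7,10)
Op 11: inc R0 by 2 -> R0=(2,3,10) value=15
Op 12: merge R2<->R0 -> R2=(2,7,10) R0=(2,7,10)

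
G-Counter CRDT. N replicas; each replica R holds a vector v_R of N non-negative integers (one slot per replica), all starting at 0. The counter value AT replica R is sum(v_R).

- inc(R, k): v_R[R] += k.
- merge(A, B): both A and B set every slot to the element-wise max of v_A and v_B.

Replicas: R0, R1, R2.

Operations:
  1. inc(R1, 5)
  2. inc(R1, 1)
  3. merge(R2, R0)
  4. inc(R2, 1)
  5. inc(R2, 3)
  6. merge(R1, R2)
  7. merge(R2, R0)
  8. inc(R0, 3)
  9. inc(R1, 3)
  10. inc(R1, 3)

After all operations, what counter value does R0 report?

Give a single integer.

Answer: 13

Derivation:
Op 1: inc R1 by 5 -> R1=(0,5,0) value=5
Op 2: inc R1 by 1 -> R1=(0,6,0) value=6
Op 3: merge R2<->R0 -> R2=(0,0,0) R0=(0,0,0)
Op 4: inc R2 by 1 -> R2=(0,0,1) value=1
Op 5: inc R2 by 3 -> R2=(0,0,4) value=4
Op 6: merge R1<->R2 -> R1=(0,6,4) R2=(0,6,4)
Op 7: merge R2<->R0 -> R2=(0,6,4) R0=(0,6,4)
Op 8: inc R0 by 3 -> R0=(3,6,4) value=13
Op 9: inc R1 by 3 -> R1=(0,9,4) value=13
Op 10: inc R1 by 3 -> R1=(0,12,4) value=16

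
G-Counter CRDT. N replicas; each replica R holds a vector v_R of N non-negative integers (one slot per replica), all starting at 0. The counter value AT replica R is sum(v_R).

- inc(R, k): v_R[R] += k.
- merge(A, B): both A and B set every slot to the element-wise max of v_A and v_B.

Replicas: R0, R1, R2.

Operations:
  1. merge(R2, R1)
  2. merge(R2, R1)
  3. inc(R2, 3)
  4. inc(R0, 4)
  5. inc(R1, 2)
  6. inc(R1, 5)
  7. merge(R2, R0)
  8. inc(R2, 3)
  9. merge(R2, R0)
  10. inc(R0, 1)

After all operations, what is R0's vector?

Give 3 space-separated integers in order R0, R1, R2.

Answer: 5 0 6

Derivation:
Op 1: merge R2<->R1 -> R2=(0,0,0) R1=(0,0,0)
Op 2: merge R2<->R1 -> R2=(0,0,0) R1=(0,0,0)
Op 3: inc R2 by 3 -> R2=(0,0,3) value=3
Op 4: inc R0 by 4 -> R0=(4,0,0) value=4
Op 5: inc R1 by 2 -> R1=(0,2,0) value=2
Op 6: inc R1 by 5 -> R1=(0,7,0) value=7
Op 7: merge R2<->R0 -> R2=(4,0,3) R0=(4,0,3)
Op 8: inc R2 by 3 -> R2=(4,0,6) value=10
Op 9: merge R2<->R0 -> R2=(4,0,6) R0=(4,0,6)
Op 10: inc R0 by 1 -> R0=(5,0,6) value=11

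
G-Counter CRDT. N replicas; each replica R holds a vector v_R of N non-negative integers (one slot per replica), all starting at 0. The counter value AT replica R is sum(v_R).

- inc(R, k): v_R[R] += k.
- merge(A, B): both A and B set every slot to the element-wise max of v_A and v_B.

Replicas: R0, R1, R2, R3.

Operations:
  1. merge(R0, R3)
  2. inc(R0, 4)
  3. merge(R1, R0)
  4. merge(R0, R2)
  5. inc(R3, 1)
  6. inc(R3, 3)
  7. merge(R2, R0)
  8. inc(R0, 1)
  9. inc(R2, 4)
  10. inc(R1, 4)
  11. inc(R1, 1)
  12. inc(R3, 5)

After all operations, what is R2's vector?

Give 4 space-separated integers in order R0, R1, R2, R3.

Answer: 4 0 4 0

Derivation:
Op 1: merge R0<->R3 -> R0=(0,0,0,0) R3=(0,0,0,0)
Op 2: inc R0 by 4 -> R0=(4,0,0,0) value=4
Op 3: merge R1<->R0 -> R1=(4,0,0,0) R0=(4,0,0,0)
Op 4: merge R0<->R2 -> R0=(4,0,0,0) R2=(4,0,0,0)
Op 5: inc R3 by 1 -> R3=(0,0,0,1) value=1
Op 6: inc R3 by 3 -> R3=(0,0,0,4) value=4
Op 7: merge R2<->R0 -> R2=(4,0,0,0) R0=(4,0,0,0)
Op 8: inc R0 by 1 -> R0=(5,0,0,0) value=5
Op 9: inc R2 by 4 -> R2=(4,0,4,0) value=8
Op 10: inc R1 by 4 -> R1=(4,4,0,0) value=8
Op 11: inc R1 by 1 -> R1=(4,5,0,0) value=9
Op 12: inc R3 by 5 -> R3=(0,0,0,9) value=9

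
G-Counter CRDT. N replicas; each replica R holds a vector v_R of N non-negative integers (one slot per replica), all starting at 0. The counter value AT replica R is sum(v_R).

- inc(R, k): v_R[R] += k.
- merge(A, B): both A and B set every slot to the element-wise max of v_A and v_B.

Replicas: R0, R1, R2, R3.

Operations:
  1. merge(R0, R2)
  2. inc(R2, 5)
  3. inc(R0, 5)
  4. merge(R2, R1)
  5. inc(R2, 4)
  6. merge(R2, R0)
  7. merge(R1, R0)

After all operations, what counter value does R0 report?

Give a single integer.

Answer: 14

Derivation:
Op 1: merge R0<->R2 -> R0=(0,0,0,0) R2=(0,0,0,0)
Op 2: inc R2 by 5 -> R2=(0,0,5,0) value=5
Op 3: inc R0 by 5 -> R0=(5,0,0,0) value=5
Op 4: merge R2<->R1 -> R2=(0,0,5,0) R1=(0,0,5,0)
Op 5: inc R2 by 4 -> R2=(0,0,9,0) value=9
Op 6: merge R2<->R0 -> R2=(5,0,9,0) R0=(5,0,9,0)
Op 7: merge R1<->R0 -> R1=(5,0,9,0) R0=(5,0,9,0)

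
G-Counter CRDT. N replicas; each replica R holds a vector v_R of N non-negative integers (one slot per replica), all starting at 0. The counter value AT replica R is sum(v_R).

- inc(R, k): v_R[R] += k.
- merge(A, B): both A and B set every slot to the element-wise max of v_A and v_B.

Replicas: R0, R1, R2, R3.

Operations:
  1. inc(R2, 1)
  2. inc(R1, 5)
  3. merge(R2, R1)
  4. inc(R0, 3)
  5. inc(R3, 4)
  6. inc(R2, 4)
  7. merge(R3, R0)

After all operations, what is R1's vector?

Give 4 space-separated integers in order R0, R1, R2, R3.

Op 1: inc R2 by 1 -> R2=(0,0,1,0) value=1
Op 2: inc R1 by 5 -> R1=(0,5,0,0) value=5
Op 3: merge R2<->R1 -> R2=(0,5,1,0) R1=(0,5,1,0)
Op 4: inc R0 by 3 -> R0=(3,0,0,0) value=3
Op 5: inc R3 by 4 -> R3=(0,0,0,4) value=4
Op 6: inc R2 by 4 -> R2=(0,5,5,0) value=10
Op 7: merge R3<->R0 -> R3=(3,0,0,4) R0=(3,0,0,4)

Answer: 0 5 1 0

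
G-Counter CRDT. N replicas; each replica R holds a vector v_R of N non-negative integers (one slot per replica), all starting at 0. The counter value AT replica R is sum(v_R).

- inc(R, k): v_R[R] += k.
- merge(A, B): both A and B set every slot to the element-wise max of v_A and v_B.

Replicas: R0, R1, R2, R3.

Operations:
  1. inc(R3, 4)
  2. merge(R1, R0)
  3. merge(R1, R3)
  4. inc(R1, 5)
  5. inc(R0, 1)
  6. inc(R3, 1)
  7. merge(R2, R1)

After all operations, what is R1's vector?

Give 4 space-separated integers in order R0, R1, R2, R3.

Answer: 0 5 0 4

Derivation:
Op 1: inc R3 by 4 -> R3=(0,0,0,4) value=4
Op 2: merge R1<->R0 -> R1=(0,0,0,0) R0=(0,0,0,0)
Op 3: merge R1<->R3 -> R1=(0,0,0,4) R3=(0,0,0,4)
Op 4: inc R1 by 5 -> R1=(0,5,0,4) value=9
Op 5: inc R0 by 1 -> R0=(1,0,0,0) value=1
Op 6: inc R3 by 1 -> R3=(0,0,0,5) value=5
Op 7: merge R2<->R1 -> R2=(0,5,0,4) R1=(0,5,0,4)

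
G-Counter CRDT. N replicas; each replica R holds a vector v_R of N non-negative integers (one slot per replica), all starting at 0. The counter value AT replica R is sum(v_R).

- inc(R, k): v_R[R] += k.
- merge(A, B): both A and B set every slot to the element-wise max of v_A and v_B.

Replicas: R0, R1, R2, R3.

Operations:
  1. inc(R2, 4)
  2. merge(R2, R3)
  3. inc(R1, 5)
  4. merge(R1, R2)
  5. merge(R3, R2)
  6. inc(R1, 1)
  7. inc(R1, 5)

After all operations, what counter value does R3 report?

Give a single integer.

Op 1: inc R2 by 4 -> R2=(0,0,4,0) value=4
Op 2: merge R2<->R3 -> R2=(0,0,4,0) R3=(0,0,4,0)
Op 3: inc R1 by 5 -> R1=(0,5,0,0) value=5
Op 4: merge R1<->R2 -> R1=(0,5,4,0) R2=(0,5,4,0)
Op 5: merge R3<->R2 -> R3=(0,5,4,0) R2=(0,5,4,0)
Op 6: inc R1 by 1 -> R1=(0,6,4,0) value=10
Op 7: inc R1 by 5 -> R1=(0,11,4,0) value=15

Answer: 9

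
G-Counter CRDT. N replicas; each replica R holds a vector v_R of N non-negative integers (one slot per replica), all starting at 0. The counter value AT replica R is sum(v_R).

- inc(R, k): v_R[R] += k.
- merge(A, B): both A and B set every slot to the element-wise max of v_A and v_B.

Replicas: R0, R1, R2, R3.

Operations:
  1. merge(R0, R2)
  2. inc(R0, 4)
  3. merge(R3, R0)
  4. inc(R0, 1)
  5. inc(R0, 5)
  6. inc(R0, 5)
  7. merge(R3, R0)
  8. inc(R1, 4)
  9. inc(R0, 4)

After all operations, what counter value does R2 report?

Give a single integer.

Op 1: merge R0<->R2 -> R0=(0,0,0,0) R2=(0,0,0,0)
Op 2: inc R0 by 4 -> R0=(4,0,0,0) value=4
Op 3: merge R3<->R0 -> R3=(4,0,0,0) R0=(4,0,0,0)
Op 4: inc R0 by 1 -> R0=(5,0,0,0) value=5
Op 5: inc R0 by 5 -> R0=(10,0,0,0) value=10
Op 6: inc R0 by 5 -> R0=(15,0,0,0) value=15
Op 7: merge R3<->R0 -> R3=(15,0,0,0) R0=(15,0,0,0)
Op 8: inc R1 by 4 -> R1=(0,4,0,0) value=4
Op 9: inc R0 by 4 -> R0=(19,0,0,0) value=19

Answer: 0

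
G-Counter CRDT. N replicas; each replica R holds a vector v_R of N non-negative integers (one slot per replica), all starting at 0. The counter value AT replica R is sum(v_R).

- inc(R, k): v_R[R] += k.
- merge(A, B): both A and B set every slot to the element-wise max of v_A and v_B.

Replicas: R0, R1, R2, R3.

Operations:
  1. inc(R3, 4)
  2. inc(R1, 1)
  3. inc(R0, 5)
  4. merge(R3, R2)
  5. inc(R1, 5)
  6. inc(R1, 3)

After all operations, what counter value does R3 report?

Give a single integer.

Op 1: inc R3 by 4 -> R3=(0,0,0,4) value=4
Op 2: inc R1 by 1 -> R1=(0,1,0,0) value=1
Op 3: inc R0 by 5 -> R0=(5,0,0,0) value=5
Op 4: merge R3<->R2 -> R3=(0,0,0,4) R2=(0,0,0,4)
Op 5: inc R1 by 5 -> R1=(0,6,0,0) value=6
Op 6: inc R1 by 3 -> R1=(0,9,0,0) value=9

Answer: 4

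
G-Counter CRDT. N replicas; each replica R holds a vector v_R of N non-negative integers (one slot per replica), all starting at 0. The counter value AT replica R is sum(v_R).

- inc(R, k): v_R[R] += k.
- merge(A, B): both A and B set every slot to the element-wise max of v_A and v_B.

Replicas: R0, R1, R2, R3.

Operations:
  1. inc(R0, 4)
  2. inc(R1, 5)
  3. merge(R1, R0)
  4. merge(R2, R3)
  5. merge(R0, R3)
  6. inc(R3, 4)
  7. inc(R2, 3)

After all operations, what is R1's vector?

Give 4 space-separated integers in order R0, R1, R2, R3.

Op 1: inc R0 by 4 -> R0=(4,0,0,0) value=4
Op 2: inc R1 by 5 -> R1=(0,5,0,0) value=5
Op 3: merge R1<->R0 -> R1=(4,5,0,0) R0=(4,5,0,0)
Op 4: merge R2<->R3 -> R2=(0,0,0,0) R3=(0,0,0,0)
Op 5: merge R0<->R3 -> R0=(4,5,0,0) R3=(4,5,0,0)
Op 6: inc R3 by 4 -> R3=(4,5,0,4) value=13
Op 7: inc R2 by 3 -> R2=(0,0,3,0) value=3

Answer: 4 5 0 0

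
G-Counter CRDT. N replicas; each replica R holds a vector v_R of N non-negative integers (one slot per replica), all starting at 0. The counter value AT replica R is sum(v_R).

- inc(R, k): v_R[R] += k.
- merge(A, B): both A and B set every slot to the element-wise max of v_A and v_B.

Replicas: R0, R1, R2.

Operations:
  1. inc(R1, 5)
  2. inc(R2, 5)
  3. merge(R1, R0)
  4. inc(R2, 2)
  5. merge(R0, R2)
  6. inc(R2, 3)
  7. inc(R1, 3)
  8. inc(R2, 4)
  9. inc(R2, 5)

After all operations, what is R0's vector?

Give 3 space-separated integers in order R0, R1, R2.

Op 1: inc R1 by 5 -> R1=(0,5,0) value=5
Op 2: inc R2 by 5 -> R2=(0,0,5) value=5
Op 3: merge R1<->R0 -> R1=(0,5,0) R0=(0,5,0)
Op 4: inc R2 by 2 -> R2=(0,0,7) value=7
Op 5: merge R0<->R2 -> R0=(0,5,7) R2=(0,5,7)
Op 6: inc R2 by 3 -> R2=(0,5,10) value=15
Op 7: inc R1 by 3 -> R1=(0,8,0) value=8
Op 8: inc R2 by 4 -> R2=(0,5,14) value=19
Op 9: inc R2 by 5 -> R2=(0,5,19) value=24

Answer: 0 5 7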